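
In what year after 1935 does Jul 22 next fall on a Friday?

From one year to the next, a fixed date's weekday advances by 1, or by 2 when a Feb 29 lies between the two dates.
1935: July 22 is Monday.
1936: Wednesday (+2)
1937: Thursday (+1)
1938: Friday (+1)
Jul 22 falls on a Friday in 1938.

1938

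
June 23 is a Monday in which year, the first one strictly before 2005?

2003

From one year to the next, a fixed date's weekday advances by 1, or by 2 when a Feb 29 lies between the two dates.
2005: June 23 is Thursday.
2004: Wednesday (−1)
2003: Monday (−2)
June 23 falls on a Monday in 2003.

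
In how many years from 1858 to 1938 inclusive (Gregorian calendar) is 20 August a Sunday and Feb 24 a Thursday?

2

Check each year's weekday for 20 August and Feb 24:
  1858: Fri/Wed  1859: Sat/Thu  1860: Mon/Fri  1861: Tue/Sun  1862: Wed/Mon  1863: Thu/Tue  1864: Sat/Wed  1865: Sun/Fri  1866: Mon/Sat  1867: Tue/Sun  1868: Thu/Mon  1869: Fri/Wed  1870: Sat/Thu  1871: Sun/Fri  …(53 more)…  1925: Thu/Tue  1926: Fri/Wed  1927: Sat/Thu  1928: Mon/Fri  1929: Tue/Sun  1930: Wed/Mon  1931: Thu/Tue  1932: Sat/Wed  1933: Sun/Fri  1934: Mon/Sat  1935: Tue/Sun  1936: Thu/Mon  1937: Fri/Wed  1938: Sat/Thu
Both conditions hold in: 1876, 1916 — 2.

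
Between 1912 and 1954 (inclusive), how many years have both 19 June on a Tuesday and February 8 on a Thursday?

5

Check each year's weekday for 19 June and February 8:
  1912: Wed/Thu  1913: Thu/Sat  1914: Fri/Sun  1915: Sat/Mon  1916: Mon/Tue  1917: Tue/Thu ✓  1918: Wed/Fri  1919: Thu/Sat  1920: Sat/Sun  1921: Sun/Tue  1922: Mon/Wed  1923: Tue/Thu ✓  1924: Thu/Fri  1925: Fri/Sun  …(15 more)…  1941: Thu/Sat  1942: Fri/Sun  1943: Sat/Mon  1944: Mon/Tue  1945: Tue/Thu ✓  1946: Wed/Fri  1947: Thu/Sat  1948: Sat/Sun  1949: Sun/Tue  1950: Mon/Wed  1951: Tue/Thu ✓  1952: Thu/Fri  1953: Fri/Sun  1954: Sat/Mon
Both conditions hold in: 1917, 1923, 1934, 1945, 1951 — 5.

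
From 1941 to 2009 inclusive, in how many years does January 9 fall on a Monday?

9

Track January 9's weekday year by year (advancing +1, or +2 across a Feb 29):
  1941: Thu  1942: Fri (+1)  1943: Sat (+1)  1944: Sun (+1)  1945: Tue (+2)
  1946: Wed (+1)  1947: Thu (+1)  1948: Fri (+1)  1949: Sun (+2)  1950: Mon (+1) ✓
  1951: Tue (+1)  1952: Wed (+1)  1953: Fri (+2)  1954: Sat (+1)  … (41 more years) …
  1996: Tue (+1)  1997: Thu (+2)  1998: Fri (+1)  1999: Sat (+1)  2000: Sun (+1)
  2001: Tue (+2)  2002: Wed (+1)  2003: Thu (+1)  2004: Fri (+1)  2005: Sun (+2)
  2006: Mon (+1) ✓  2007: Tue (+1)  2008: Wed (+1)  2009: Fri (+2)
Monday years: 1950, 1956, 1961, 1967, 1978, 1984, 1989, 1995, 2006 — 9 in total.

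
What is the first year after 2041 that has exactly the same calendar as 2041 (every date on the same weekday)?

2047

Two years share a calendar iff Jan 1 falls on the same weekday and both are leap or both are common. 2041: Jan 1 is Tuesday, common year.
2042: Jan 1 Wednesday, common
2043: Jan 1 Thursday, common
2044: Jan 1 Friday, leap
2045: Jan 1 Sunday, common
2046: Jan 1 Monday, common
2047: Jan 1 Tuesday, common
2047 matches on both conditions.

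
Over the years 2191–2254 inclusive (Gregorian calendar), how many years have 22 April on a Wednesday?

Track 22 April's weekday year by year (advancing +1, or +2 across a Feb 29):
  2191: Fri  2192: Sun (+2)  2193: Mon (+1)  2194: Tue (+1)  2195: Wed (+1) ✓
  2196: Fri (+2)  2197: Sat (+1)  2198: Sun (+1)  2199: Mon (+1)  2200: Tue (+1)
  2201: Wed (+1) ✓  2202: Thu (+1)  2203: Fri (+1)  2204: Sun (+2)  … (36 more years) …
  2241: Thu (+1)  2242: Fri (+1)  2243: Sat (+1)  2244: Mon (+2)  2245: Tue (+1)
  2246: Wed (+1) ✓  2247: Thu (+1)  2248: Sat (+2)  2249: Sun (+1)  2250: Mon (+1)
  2251: Tue (+1)  2252: Thu (+2)  2253: Fri (+1)  2254: Sat (+1)
Wednesday years: 2195, 2201, 2207, 2212, 2218, 2229, 2235, 2240, 2246 — 9 in total.

9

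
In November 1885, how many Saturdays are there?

November 1885 has 30 days and begins on Sunday.
The first Saturday is November 7.
Saturdays fall on 7, 14, 21, 28 — that's 4.

4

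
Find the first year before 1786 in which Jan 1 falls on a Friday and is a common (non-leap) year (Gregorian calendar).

Jan 1 advances by 2 weekdays after a leap year and by 1 after a common year.
1786: Jan 1 is Sunday.
1785: Saturday
1784: Thursday (leap)
1783: Wednesday
1782: Tuesday
1781: Monday
1780: Saturday (leap)
1779: Friday
1779 begins on a Friday and is a common year.

1779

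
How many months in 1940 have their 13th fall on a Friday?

2

Check the 13th of each month of 1940: Jan 13: Sat, Feb 13: Tue, Mar 13: Wed, Apr 13: Sat, May 13: Mon, Jun 13: Thu, Jul 13: Sat, Aug 13: Tue, Sep 13: Fri, Oct 13: Sun, Nov 13: Wed, Dec 13: Fri.
Friday occurs in September, December — 2 months.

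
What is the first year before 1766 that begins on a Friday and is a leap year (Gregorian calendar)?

1740

Jan 1 advances by 2 weekdays after a leap year and by 1 after a common year.
1766: Jan 1 is Wednesday.
1765: Tuesday
1764: Sunday (leap)
1763: Saturday
1762: Friday
1761: Thursday
1760: Tuesday (leap)
1759: Monday
1758: Sunday
1757: Saturday
1756: Thursday (leap)
1755: Wednesday
1754: Tuesday
1753: Monday
1752: Saturday (leap)
1751: Friday
1750: Thursday
1749: Wednesday
1748: Monday (leap)
1747: Sunday
1746: Saturday
1745: Friday
1744: Wednesday (leap)
1743: Tuesday
1742: Monday
1741: Sunday
1740: Friday (leap)
1740 begins on a Friday and is a leap year.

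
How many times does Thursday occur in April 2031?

4

April 2031 has 30 days and begins on Tuesday.
The first Thursday is April 3.
Thursdays fall on 3, 10, 17, 24 — that's 4.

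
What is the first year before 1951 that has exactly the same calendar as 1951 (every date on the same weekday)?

1945

Two years share a calendar iff Jan 1 falls on the same weekday and both are leap or both are common. 1951: Jan 1 is Monday, common year.
1950: Jan 1 Sunday, common
1949: Jan 1 Saturday, common
1948: Jan 1 Thursday, leap
1947: Jan 1 Wednesday, common
1946: Jan 1 Tuesday, common
1945: Jan 1 Monday, common
1945 matches on both conditions.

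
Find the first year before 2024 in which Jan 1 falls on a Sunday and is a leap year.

2012

Jan 1 advances by 2 weekdays after a leap year and by 1 after a common year.
2024: Jan 1 is Monday (leap).
2023: Sunday
2022: Saturday
2021: Friday
2020: Wednesday (leap)
2019: Tuesday
2018: Monday
2017: Sunday
2016: Friday (leap)
2015: Thursday
2014: Wednesday
2013: Tuesday
2012: Sunday (leap)
2012 begins on a Sunday and is a leap year.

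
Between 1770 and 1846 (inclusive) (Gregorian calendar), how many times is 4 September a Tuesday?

Track 4 September's weekday year by year (advancing +1, or +2 across a Feb 29):
  1770: Tue ✓  1771: Wed (+1)  1772: Fri (+2)  1773: Sat (+1)  1774: Sun (+1)
  1775: Mon (+1)  1776: Wed (+2)  1777: Thu (+1)  1778: Fri (+1)  1779: Sat (+1)
  1780: Mon (+2)  1781: Tue (+1) ✓  1782: Wed (+1)  1783: Thu (+1)  … (49 more years) …
  1833: Wed (+1)  1834: Thu (+1)  1835: Fri (+1)  1836: Sun (+2)  1837: Mon (+1)
  1838: Tue (+1) ✓  1839: Wed (+1)  1840: Fri (+2)  1841: Sat (+1)  1842: Sun (+1)
  1843: Mon (+1)  1844: Wed (+2)  1845: Thu (+1)  1846: Fri (+1)
Tuesday years: 1770, 1781, 1787, 1792, 1798, 1804, 1810, 1821, 1827, 1832, 1838 — 11 in total.

11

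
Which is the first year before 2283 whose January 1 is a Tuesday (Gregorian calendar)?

Jan 1 advances by 2 weekdays after a leap year and by 1 after a common year.
2283: Jan 1 is Monday.
2282: Sunday
2281: Saturday
2280: Thursday (leap)
2279: Wednesday
2278: Tuesday
2278 begins on a Tuesday

2278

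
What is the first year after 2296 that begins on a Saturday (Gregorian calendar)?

2298

Jan 1 advances by 2 weekdays after a leap year and by 1 after a common year.
2296: Jan 1 is Wednesday (leap).
2297: Friday
2298: Saturday
2298 begins on a Saturday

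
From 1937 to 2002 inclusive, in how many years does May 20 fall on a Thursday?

Track May 20's weekday year by year (advancing +1, or +2 across a Feb 29):
  1937: Thu ✓  1938: Fri (+1)  1939: Sat (+1)  1940: Mon (+2)  1941: Tue (+1)
  1942: Wed (+1)  1943: Thu (+1) ✓  1944: Sat (+2)  1945: Sun (+1)  1946: Mon (+1)
  1947: Tue (+1)  1948: Thu (+2) ✓  1949: Fri (+1)  1950: Sat (+1)  … (38 more years) …
  1989: Sat (+1)  1990: Sun (+1)  1991: Mon (+1)  1992: Wed (+2)  1993: Thu (+1) ✓
  1994: Fri (+1)  1995: Sat (+1)  1996: Mon (+2)  1997: Tue (+1)  1998: Wed (+1)
  1999: Thu (+1) ✓  2000: Sat (+2)  2001: Sun (+1)  2002: Mon (+1)
Thursday years: 1937, 1943, 1948, 1954, 1965, 1971, 1976, 1982, 1993, 1999 — 10 in total.

10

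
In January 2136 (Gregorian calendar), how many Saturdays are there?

January 2136 has 31 days and begins on Sunday.
The first Saturday is January 7.
Saturdays fall on 7, 14, 21, 28 — that's 4.

4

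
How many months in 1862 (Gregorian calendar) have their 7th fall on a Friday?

Check the 7th of each month of 1862: Jan 7: Tue, Feb 7: Fri, Mar 7: Fri, Apr 7: Mon, May 7: Wed, Jun 7: Sat, Jul 7: Mon, Aug 7: Thu, Sep 7: Sun, Oct 7: Tue, Nov 7: Fri, Dec 7: Sun.
Friday occurs in February, March, November — 3 months.

3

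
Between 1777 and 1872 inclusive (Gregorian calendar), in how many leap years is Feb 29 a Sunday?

3

Leap years in 1777–1872: 23 of them.
Feb 29 weekday advances by 5 (mod 7) from one leap year to the next four years later (or differs when a century non-leap intervenes).
Leap-day weekdays: 1780:Tue 1784:Sun✓ 1788:Fri 1792:Wed 1796:Mon 1804:Wed 1808:Mon 1812:Sat 1816:Thu 1820:Tue 1824:Sun✓ 1828:Fri 1832:Wed 1836:Mon 1840:Sat 1844:Thu 1848:Tue 1852:Sun✓ 1856:Fri 1860:Wed 1864:Mon 1868:Sat 1872:Thu
Sunday: 1784, 1824, 1852 → 3.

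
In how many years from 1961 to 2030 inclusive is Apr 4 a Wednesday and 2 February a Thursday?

Check each year's weekday for Apr 4 and 2 February:
  1961: Tue/Thu  1962: Wed/Fri  1963: Thu/Sat  1964: Sat/Sun  1965: Sun/Tue  1966: Mon/Wed  1967: Tue/Thu  1968: Thu/Fri  1969: Fri/Sun  1970: Sat/Mon  1971: Sun/Tue  1972: Tue/Wed  1973: Wed/Fri  1974: Thu/Sat  …(42 more)…  2017: Tue/Thu  2018: Wed/Fri  2019: Thu/Sat  2020: Sat/Sun  2021: Sun/Tue  2022: Mon/Wed  2023: Tue/Thu  2024: Thu/Fri  2025: Fri/Sun  2026: Sat/Mon  2027: Sun/Tue  2028: Tue/Wed  2029: Wed/Fri  2030: Thu/Sat
Both conditions hold in: 1984, 2012 — 2.

2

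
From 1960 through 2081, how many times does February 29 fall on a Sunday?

4

Leap years in 1960–2081: 31 of them.
Feb 29 weekday advances by 5 (mod 7) from one leap year to the next four years later (or differs when a century non-leap intervenes).
Leap-day weekdays: 1960:Mon 1964:Sat 1968:Thu 1972:Tue 1976:Sun✓ 1980:Fri 1984:Wed 1988:Mon 1992:Sat 1996:Thu 2000:Tue 2004:Sun✓ 2008:Fri …(5 more)… 2032:Sun✓ 2036:Fri 2040:Wed 2044:Mon 2048:Sat 2052:Thu 2056:Tue 2060:Sun✓ 2064:Fri 2068:Wed 2072:Mon 2076:Sat 2080:Thu
Sunday: 1976, 2004, 2032, 2060 → 4.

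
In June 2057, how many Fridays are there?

5

June 2057 has 30 days and begins on Friday.
The first Friday is June 1.
Fridays fall on 1, 8, 15, 22, 29 — that's 5.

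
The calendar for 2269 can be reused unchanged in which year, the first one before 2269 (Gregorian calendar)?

Two years share a calendar iff Jan 1 falls on the same weekday and both are leap or both are common. 2269: Jan 1 is Friday, common year.
2268: Jan 1 Wednesday, leap
2267: Jan 1 Tuesday, common
2266: Jan 1 Monday, common
2265: Jan 1 Sunday, common
2264: Jan 1 Friday, leap
2263: Jan 1 Thursday, common
2262: Jan 1 Wednesday, common
2261: Jan 1 Tuesday, common
2260: Jan 1 Sunday, leap
2259: Jan 1 Saturday, common
2258: Jan 1 Friday, common
2258 matches on both conditions.

2258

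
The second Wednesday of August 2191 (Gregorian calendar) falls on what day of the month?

August 1, 2191 is a Monday, so the first Wednesday is the 3rd.
The second Wednesday is 3 + 7 = 10.

10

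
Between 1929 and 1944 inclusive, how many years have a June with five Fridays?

June has 30 days; it has five Fridays when Friday falls among the first (month-length − 28) days — i.e. when June 1 is one of Friday/Thursday.
June 1 by year: 1929:Sat 1930:Sun 1931:Mon 1932:Wed 1933:Thu✓ 1934:Fri✓ 1935:Sat 1936:Mon 1937:Tue 1938:Wed 1939:Thu✓ 1940:Sat 1941:Sun 1942:Mon 1943:Tue 1944:Thu✓
Years with five Fridays: 1933, 1934, 1939, 1944 → 4.

4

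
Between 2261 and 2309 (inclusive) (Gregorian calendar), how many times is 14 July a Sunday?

8

Track 14 July's weekday year by year (advancing +1, or +2 across a Feb 29):
  2261: Sun ✓  2262: Mon (+1)  2263: Tue (+1)  2264: Thu (+2)  2265: Fri (+1)
  2266: Sat (+1)  2267: Sun (+1) ✓  2268: Tue (+2)  2269: Wed (+1)  2270: Thu (+1)
  2271: Fri (+1)  2272: Sun (+2) ✓  2273: Mon (+1)  2274: Tue (+1)  … (21 more years) …
  2296: Tue (+2)  2297: Wed (+1)  2298: Thu (+1)  2299: Fri (+1)  2300: Sat (+1)
  2301: Sun (+1) ✓  2302: Mon (+1)  2303: Tue (+1)  2304: Thu (+2)  2305: Fri (+1)
  2306: Sat (+1)  2307: Sun (+1) ✓  2308: Tue (+2)  2309: Wed (+1)
Sunday years: 2261, 2267, 2272, 2278, 2289, 2295, 2301, 2307 — 8 in total.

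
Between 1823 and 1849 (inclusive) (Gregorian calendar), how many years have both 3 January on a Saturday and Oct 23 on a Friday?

Check each year's weekday for 3 January and Oct 23:
  1823: Fri/Thu  1824: Sat/Sat  1825: Mon/Sun  1826: Tue/Mon  1827: Wed/Tue  1828: Thu/Thu  1829: Sat/Fri ✓  1830: Sun/Sat  1831: Mon/Sun  1832: Tue/Tue  1833: Thu/Wed  1834: Fri/Thu  1835: Sat/Fri ✓  1836: Sun/Sun  1837: Tue/Mon  1838: Wed/Tue  1839: Thu/Wed  1840: Fri/Fri  1841: Sun/Sat  1842: Mon/Sun  1843: Tue/Mon  1844: Wed/Wed  1845: Fri/Thu  1846: Sat/Fri ✓  1847: Sun/Sat  1848: Mon/Mon  1849: Wed/Tue
Both conditions hold in: 1829, 1835, 1846 — 3.

3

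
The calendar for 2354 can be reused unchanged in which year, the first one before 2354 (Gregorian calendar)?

Two years share a calendar iff Jan 1 falls on the same weekday and both are leap or both are common. 2354: Jan 1 is Friday, common year.
2353: Jan 1 Thursday, common
2352: Jan 1 Tuesday, leap
2351: Jan 1 Monday, common
2350: Jan 1 Sunday, common
2349: Jan 1 Saturday, common
2348: Jan 1 Thursday, leap
2347: Jan 1 Wednesday, common
2346: Jan 1 Tuesday, common
2345: Jan 1 Monday, common
2344: Jan 1 Saturday, leap
2343: Jan 1 Friday, common
2343 matches on both conditions.

2343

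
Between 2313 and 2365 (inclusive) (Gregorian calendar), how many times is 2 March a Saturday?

Track 2 March's weekday year by year (advancing +1, or +2 across a Feb 29):
  2313: Sun  2314: Mon (+1)  2315: Tue (+1)  2316: Thu (+2)  2317: Fri (+1)
  2318: Sat (+1) ✓  2319: Sun (+1)  2320: Tue (+2)  2321: Wed (+1)  2322: Thu (+1)
  2323: Fri (+1)  2324: Sun (+2)  2325: Mon (+1)  2326: Tue (+1)  … (25 more years) …
  2352: Sun (+2)  2353: Mon (+1)  2354: Tue (+1)  2355: Wed (+1)  2356: Fri (+2)
  2357: Sat (+1) ✓  2358: Sun (+1)  2359: Mon (+1)  2360: Wed (+2)  2361: Thu (+1)
  2362: Fri (+1)  2363: Sat (+1) ✓  2364: Mon (+2)  2365: Tue (+1)
Saturday years: 2318, 2329, 2335, 2340, 2346, 2357, 2363 — 7 in total.

7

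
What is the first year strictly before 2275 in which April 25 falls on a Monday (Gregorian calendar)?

2270

From one year to the next, a fixed date's weekday advances by 1, or by 2 when a Feb 29 lies between the two dates.
2275: April 25 is Sunday.
2274: Saturday (−1)
2273: Friday (−1)
2272: Thursday (−1)
2271: Tuesday (−2)
2270: Monday (−1)
April 25 falls on a Monday in 2270.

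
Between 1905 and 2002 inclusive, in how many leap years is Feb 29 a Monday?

Leap years in 1905–2002: 24 of them.
Feb 29 weekday advances by 5 (mod 7) from one leap year to the next four years later (or differs when a century non-leap intervenes).
Leap-day weekdays: 1908:Sat 1912:Thu 1916:Tue 1920:Sun 1924:Fri 1928:Wed 1932:Mon✓ 1936:Sat 1940:Thu 1944:Tue 1948:Sun 1952:Fri 1956:Wed 1960:Mon✓ 1964:Sat 1968:Thu 1972:Tue 1976:Sun 1980:Fri 1984:Wed 1988:Mon✓ 1992:Sat 1996:Thu 2000:Tue
Monday: 1932, 1960, 1988 → 3.

3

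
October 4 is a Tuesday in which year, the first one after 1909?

From one year to the next, a fixed date's weekday advances by 1, or by 2 when a Feb 29 lies between the two dates.
1909: October 4 is Monday.
1910: Tuesday (+1)
October 4 falls on a Tuesday in 1910.

1910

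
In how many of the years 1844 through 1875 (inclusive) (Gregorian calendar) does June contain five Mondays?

June has 30 days; it has five Mondays when Monday falls among the first (month-length − 28) days — i.e. when June 1 is one of Monday/Sunday.
June 1 by year: 1844:Sat 1845:Sun✓ 1846:Mon✓ 1847:Tue 1848:Thu 1849:Fri 1850:Sat 1851:Sun✓ 1852:Tue 1853:Wed 1854:Thu 1855:Fri 1856:Sun✓ 1857:Mon✓ 1858:Tue 1859:Wed 1860:Fri 1861:Sat 1862:Sun✓ 1863:Mon✓ 1864:Wed 1865:Thu 1866:Fri 1867:Sat 1868:Mon✓ 1869:Tue 1870:Wed 1871:Thu 1872:Sat 1873:Sun✓ 1874:Mon✓ 1875:Tue
Years with five Mondays: 1845, 1846, 1851, 1856, 1857, 1862, 1863, 1868, 1873, 1874 → 10.

10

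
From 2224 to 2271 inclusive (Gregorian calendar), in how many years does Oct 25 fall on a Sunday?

7

Track Oct 25's weekday year by year (advancing +1, or +2 across a Feb 29):
  2224: Mon  2225: Tue (+1)  2226: Wed (+1)  2227: Thu (+1)  2228: Sat (+2)
  2229: Sun (+1) ✓  2230: Mon (+1)  2231: Tue (+1)  2232: Thu (+2)  2233: Fri (+1)
  2234: Sat (+1)  2235: Sun (+1) ✓  2236: Tue (+2)  2237: Wed (+1)  … (20 more years) …
  2258: Mon (+1)  2259: Tue (+1)  2260: Thu (+2)  2261: Fri (+1)  2262: Sat (+1)
  2263: Sun (+1) ✓  2264: Tue (+2)  2265: Wed (+1)  2266: Thu (+1)  2267: Fri (+1)
  2268: Sun (+2) ✓  2269: Mon (+1)  2270: Tue (+1)  2271: Wed (+1)
Sunday years: 2229, 2235, 2240, 2246, 2257, 2263, 2268 — 7 in total.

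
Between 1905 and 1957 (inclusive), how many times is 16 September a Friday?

7

Track 16 September's weekday year by year (advancing +1, or +2 across a Feb 29):
  1905: Sat  1906: Sun (+1)  1907: Mon (+1)  1908: Wed (+2)  1909: Thu (+1)
  1910: Fri (+1) ✓  1911: Sat (+1)  1912: Mon (+2)  1913: Tue (+1)  1914: Wed (+1)
  1915: Thu (+1)  1916: Sat (+2)  1917: Sun (+1)  1918: Mon (+1)  … (25 more years) …
  1944: Sat (+2)  1945: Sun (+1)  1946: Mon (+1)  1947: Tue (+1)  1948: Thu (+2)
  1949: Fri (+1) ✓  1950: Sat (+1)  1951: Sun (+1)  1952: Tue (+2)  1953: Wed (+1)
  1954: Thu (+1)  1955: Fri (+1) ✓  1956: Sun (+2)  1957: Mon (+1)
Friday years: 1910, 1921, 1927, 1932, 1938, 1949, 1955 — 7 in total.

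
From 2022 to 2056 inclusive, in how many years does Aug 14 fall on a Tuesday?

Track Aug 14's weekday year by year (advancing +1, or +2 across a Feb 29):
  2022: Sun  2023: Mon (+1)  2024: Wed (+2)  2025: Thu (+1)  2026: Fri (+1)
  2027: Sat (+1)  2028: Mon (+2)  2029: Tue (+1) ✓  2030: Wed (+1)  2031: Thu (+1)
  2032: Sat (+2)  2033: Sun (+1)  2034: Mon (+1)  2035: Tue (+1) ✓  … (7 more years) …
  2043: Fri (+1)  2044: Sun (+2)  2045: Mon (+1)  2046: Tue (+1) ✓  2047: Wed (+1)
  2048: Fri (+2)  2049: Sat (+1)  2050: Sun (+1)  2051: Mon (+1)  2052: Wed (+2)
  2053: Thu (+1)  2054: Fri (+1)  2055: Sat (+1)  2056: Mon (+2)
Tuesday years: 2029, 2035, 2040, 2046 — 4 in total.

4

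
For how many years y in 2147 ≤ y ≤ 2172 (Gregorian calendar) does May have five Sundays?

May has 31 days; it has five Sundays when Sunday falls among the first (month-length − 28) days — i.e. when May 1 is one of Sunday/Saturday/Friday.
May 1 by year: 2147:Mon 2148:Wed 2149:Thu 2150:Fri✓ 2151:Sat✓ 2152:Mon 2153:Tue 2154:Wed 2155:Thu 2156:Sat✓ 2157:Sun✓ 2158:Mon 2159:Tue 2160:Thu 2161:Fri✓ 2162:Sat✓ 2163:Sun✓ 2164:Tue 2165:Wed 2166:Thu 2167:Fri✓ 2168:Sun✓ 2169:Mon 2170:Tue 2171:Wed 2172:Fri✓
Years with five Sundays: 2150, 2151, 2156, 2157, 2161, 2162, 2163, 2167, 2168, 2172 → 10.

10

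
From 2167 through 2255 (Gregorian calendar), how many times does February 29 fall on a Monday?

Leap years in 2167–2255: 21 of them.
Feb 29 weekday advances by 5 (mod 7) from one leap year to the next four years later (or differs when a century non-leap intervenes).
Leap-day weekdays: 2168:Mon✓ 2172:Sat 2176:Thu 2180:Tue 2184:Sun 2188:Fri 2192:Wed 2196:Mon✓ 2204:Wed 2208:Mon✓ 2212:Sat 2216:Thu 2220:Tue 2224:Sun 2228:Fri 2232:Wed 2236:Mon✓ 2240:Sat 2244:Thu 2248:Tue 2252:Sun
Monday: 2168, 2196, 2208, 2236 → 4.

4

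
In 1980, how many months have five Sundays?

A month of length L has five Sundays iff its first Sunday is on day ≤ L−28 (so day 1–3 in a 31-day month, 1–2 in a 30-day month, day 1 in a leap February).
Checking each month of 1980: Jan starts Tue (31d); Feb starts Fri (29d); Mar starts Sat (31d) ✓; Apr starts Tue (30d); May starts Thu (31d); Jun starts Sun (30d) ✓; Jul starts Tue (31d); Aug starts Fri (31d) ✓; Sep starts Mon (30d); Oct starts Wed (31d); Nov starts Sat (30d) ✓; Dec starts Mon (31d).
Five-Sunday months: March, June, August, November → 4.

4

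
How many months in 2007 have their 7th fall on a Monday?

Check the 7th of each month of 2007: Jan 7: Sun, Feb 7: Wed, Mar 7: Wed, Apr 7: Sat, May 7: Mon, Jun 7: Thu, Jul 7: Sat, Aug 7: Tue, Sep 7: Fri, Oct 7: Sun, Nov 7: Wed, Dec 7: Fri.
Monday occurs in May — 1 month.

1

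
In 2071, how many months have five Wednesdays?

4

A month of length L has five Wednesdays iff its first Wednesday is on day ≤ L−28 (so day 1–3 in a 31-day month, 1–2 in a 30-day month, day 1 in a leap February).
Checking each month of 2071: Jan starts Thu (31d); Feb starts Sun (28d); Mar starts Sun (31d); Apr starts Wed (30d) ✓; May starts Fri (31d); Jun starts Mon (30d); Jul starts Wed (31d) ✓; Aug starts Sat (31d); Sep starts Tue (30d) ✓; Oct starts Thu (31d); Nov starts Sun (30d); Dec starts Tue (31d) ✓.
Five-Wednesday months: April, July, September, December → 4.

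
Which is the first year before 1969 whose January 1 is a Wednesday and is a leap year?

1964

Jan 1 advances by 2 weekdays after a leap year and by 1 after a common year.
1969: Jan 1 is Wednesday.
1968: Monday (leap)
1967: Sunday
1966: Saturday
1965: Friday
1964: Wednesday (leap)
1964 begins on a Wednesday and is a leap year.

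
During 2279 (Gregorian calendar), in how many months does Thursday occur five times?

A month of length L has five Thursdays iff its first Thursday is on day ≤ L−28 (so day 1–3 in a 31-day month, 1–2 in a 30-day month, day 1 in a leap February).
Checking each month of 2279: Jan starts Wed (31d) ✓; Feb starts Sat (28d); Mar starts Sat (31d); Apr starts Tue (30d); May starts Thu (31d) ✓; Jun starts Sun (30d); Jul starts Tue (31d) ✓; Aug starts Fri (31d); Sep starts Mon (30d); Oct starts Wed (31d) ✓; Nov starts Sat (30d); Dec starts Mon (31d).
Five-Thursday months: January, May, July, October → 4.

4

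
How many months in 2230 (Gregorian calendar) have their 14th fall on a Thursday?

2

Check the 14th of each month of 2230: Jan 14: Thu, Feb 14: Sun, Mar 14: Sun, Apr 14: Wed, May 14: Fri, Jun 14: Mon, Jul 14: Wed, Aug 14: Sat, Sep 14: Tue, Oct 14: Thu, Nov 14: Sun, Dec 14: Tue.
Thursday occurs in January, October — 2 months.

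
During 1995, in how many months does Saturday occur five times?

4

A month of length L has five Saturdays iff its first Saturday is on day ≤ L−28 (so day 1–3 in a 31-day month, 1–2 in a 30-day month, day 1 in a leap February).
Checking each month of 1995: Jan starts Sun (31d); Feb starts Wed (28d); Mar starts Wed (31d); Apr starts Sat (30d) ✓; May starts Mon (31d); Jun starts Thu (30d); Jul starts Sat (31d) ✓; Aug starts Tue (31d); Sep starts Fri (30d) ✓; Oct starts Sun (31d); Nov starts Wed (30d); Dec starts Fri (31d) ✓.
Five-Saturday months: April, July, September, December → 4.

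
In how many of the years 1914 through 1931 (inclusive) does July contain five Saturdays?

July has 31 days; it has five Saturdays when Saturday falls among the first (month-length − 28) days — i.e. when July 1 is one of Saturday/Friday/Thursday.
July 1 by year: 1914:Wed 1915:Thu✓ 1916:Sat✓ 1917:Sun 1918:Mon 1919:Tue 1920:Thu✓ 1921:Fri✓ 1922:Sat✓ 1923:Sun 1924:Tue 1925:Wed 1926:Thu✓ 1927:Fri✓ 1928:Sun 1929:Mon 1930:Tue 1931:Wed
Years with five Saturdays: 1915, 1916, 1920, 1921, 1922, 1926, 1927 → 7.

7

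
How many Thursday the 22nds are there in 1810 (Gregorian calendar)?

3

Check the 22nd of each month of 1810: Jan 22: Mon, Feb 22: Thu, Mar 22: Thu, Apr 22: Sun, May 22: Tue, Jun 22: Fri, Jul 22: Sun, Aug 22: Wed, Sep 22: Sat, Oct 22: Mon, Nov 22: Thu, Dec 22: Sat.
Thursday occurs in February, March, November — 3 months.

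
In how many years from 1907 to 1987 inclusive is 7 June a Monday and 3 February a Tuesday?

Check each year's weekday for 7 June and 3 February:
  1907: Fri/Sun  1908: Sun/Mon  1909: Mon/Wed  1910: Tue/Thu  1911: Wed/Fri  1912: Fri/Sat  1913: Sat/Mon  1914: Sun/Tue  1915: Mon/Wed  1916: Wed/Thu  1917: Thu/Sat  1918: Fri/Sun  1919: Sat/Mon  1920: Mon/Tue ✓  …(53 more)…  1974: Fri/Sun  1975: Sat/Mon  1976: Mon/Tue ✓  1977: Tue/Thu  1978: Wed/Fri  1979: Thu/Sat  1980: Sat/Sun  1981: Sun/Tue  1982: Mon/Wed  1983: Tue/Thu  1984: Thu/Fri  1985: Fri/Sun  1986: Sat/Mon  1987: Sun/Tue
Both conditions hold in: 1920, 1948, 1976 — 3.

3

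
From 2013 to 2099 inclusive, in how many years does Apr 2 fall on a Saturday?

Track Apr 2's weekday year by year (advancing +1, or +2 across a Feb 29):
  2013: Tue  2014: Wed (+1)  2015: Thu (+1)  2016: Sat (+2) ✓  2017: Sun (+1)
  2018: Mon (+1)  2019: Tue (+1)  2020: Thu (+2)  2021: Fri (+1)  2022: Sat (+1) ✓
  2023: Sun (+1)  2024: Tue (+2)  2025: Wed (+1)  2026: Thu (+1)  … (59 more years) …
  2086: Tue (+1)  2087: Wed (+1)  2088: Fri (+2)  2089: Sat (+1) ✓  2090: Sun (+1)
  2091: Mon (+1)  2092: Wed (+2)  2093: Thu (+1)  2094: Fri (+1)  2095: Sat (+1) ✓
  2096: Mon (+2)  2097: Tue (+1)  2098: Wed (+1)  2099: Thu (+1)
Saturday years: 2016, 2022, 2033, 2039, 2044, 2050, 2061, 2067, 2072, 2078, 2089, 2095 — 12 in total.

12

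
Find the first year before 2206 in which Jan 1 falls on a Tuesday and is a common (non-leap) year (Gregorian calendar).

Jan 1 advances by 2 weekdays after a leap year and by 1 after a common year.
2206: Jan 1 is Wednesday.
2205: Tuesday
2205 begins on a Tuesday and is a common year.

2205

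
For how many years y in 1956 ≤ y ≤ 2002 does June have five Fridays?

June has 30 days; it has five Fridays when Friday falls among the first (month-length − 28) days — i.e. when June 1 is one of Friday/Thursday.
June 1 by year: 1956:Fri✓ 1957:Sat 1958:Sun 1959:Mon 1960:Wed 1961:Thu✓ 1962:Fri✓ 1963:Sat 1964:Mon 1965:Tue 1966:Wed 1967:Thu✓ 1968:Sat 1969:Sun 1970:Mon …(17 more)… 1988:Wed 1989:Thu✓ 1990:Fri✓ 1991:Sat 1992:Mon 1993:Tue 1994:Wed 1995:Thu✓ 1996:Sat 1997:Sun 1998:Mon 1999:Tue 2000:Thu✓ 2001:Fri✓ 2002:Sat
Years with five Fridays: 1956, 1961, 1962, 1967, 1972, 1973, 1978, 1979, 1984, 1989, 1990, 1995, 2000, 2001 → 14.

14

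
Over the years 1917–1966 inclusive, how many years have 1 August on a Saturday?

7

Track 1 August's weekday year by year (advancing +1, or +2 across a Feb 29):
  1917: Wed  1918: Thu (+1)  1919: Fri (+1)  1920: Sun (+2)  1921: Mon (+1)
  1922: Tue (+1)  1923: Wed (+1)  1924: Fri (+2)  1925: Sat (+1) ✓  1926: Sun (+1)
  1927: Mon (+1)  1928: Wed (+2)  1929: Thu (+1)  1930: Fri (+1)  … (22 more years) …
  1953: Sat (+1) ✓  1954: Sun (+1)  1955: Mon (+1)  1956: Wed (+2)  1957: Thu (+1)
  1958: Fri (+1)  1959: Sat (+1) ✓  1960: Mon (+2)  1961: Tue (+1)  1962: Wed (+1)
  1963: Thu (+1)  1964: Sat (+2) ✓  1965: Sun (+1)  1966: Mon (+1)
Saturday years: 1925, 1931, 1936, 1942, 1953, 1959, 1964 — 7 in total.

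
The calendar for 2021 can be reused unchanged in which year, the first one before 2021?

2010

Two years share a calendar iff Jan 1 falls on the same weekday and both are leap or both are common. 2021: Jan 1 is Friday, common year.
2020: Jan 1 Wednesday, leap
2019: Jan 1 Tuesday, common
2018: Jan 1 Monday, common
2017: Jan 1 Sunday, common
2016: Jan 1 Friday, leap
2015: Jan 1 Thursday, common
2014: Jan 1 Wednesday, common
2013: Jan 1 Tuesday, common
2012: Jan 1 Sunday, leap
2011: Jan 1 Saturday, common
2010: Jan 1 Friday, common
2010 matches on both conditions.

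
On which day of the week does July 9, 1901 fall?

Tuesday

January 1, 1901 is a Tuesday.
July 9 is day 190 of the year, i.e. 189 days after Jan 1.
189 mod 7 = 0, so advance 0 weekdays from Tuesday: Tuesday.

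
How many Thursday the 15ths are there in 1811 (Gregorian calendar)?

1

Check the 15th of each month of 1811: Jan 15: Tue, Feb 15: Fri, Mar 15: Fri, Apr 15: Mon, May 15: Wed, Jun 15: Sat, Jul 15: Mon, Aug 15: Thu, Sep 15: Sun, Oct 15: Tue, Nov 15: Fri, Dec 15: Sun.
Thursday occurs in August — 1 month.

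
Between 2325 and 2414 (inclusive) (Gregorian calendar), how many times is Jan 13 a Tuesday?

Track Jan 13's weekday year by year (advancing +1, or +2 across a Feb 29):
  2325: Tue ✓  2326: Wed (+1)  2327: Thu (+1)  2328: Fri (+1)  2329: Sun (+2)
  2330: Mon (+1)  2331: Tue (+1) ✓  2332: Wed (+1)  2333: Fri (+2)  2334: Sat (+1)
  2335: Sun (+1)  2336: Mon (+1)  2337: Wed (+2)  2338: Thu (+1)  … (62 more years) …
  2401: Sat (+2)  2402: Sun (+1)  2403: Mon (+1)  2404: Tue (+1) ✓  2405: Thu (+2)
  2406: Fri (+1)  2407: Sat (+1)  2408: Sun (+1)  2409: Tue (+2) ✓  2410: Wed (+1)
  2411: Thu (+1)  2412: Fri (+1)  2413: Sun (+2)  2414: Mon (+1)
Tuesday years: 2325, 2331, 2342, 2348, 2353, 2359, 2370, 2376, 2381, 2387, 2398, 2404, 2409 — 13 in total.

13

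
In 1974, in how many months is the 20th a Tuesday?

Check the 20th of each month of 1974: Jan 20: Sun, Feb 20: Wed, Mar 20: Wed, Apr 20: Sat, May 20: Mon, Jun 20: Thu, Jul 20: Sat, Aug 20: Tue, Sep 20: Fri, Oct 20: Sun, Nov 20: Wed, Dec 20: Fri.
Tuesday occurs in August — 1 month.

1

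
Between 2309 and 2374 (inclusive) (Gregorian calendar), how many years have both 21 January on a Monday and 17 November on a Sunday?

7

Check each year's weekday for 21 January and 17 November:
  2309: Thu/Wed  2310: Fri/Thu  2311: Sat/Fri  2312: Sun/Sun  2313: Tue/Mon  2314: Wed/Tue  2315: Thu/Wed  2316: Fri/Fri  2317: Sun/Sat  2318: Mon/Sun ✓  2319: Tue/Mon  2320: Wed/Wed  2321: Fri/Thu  2322: Sat/Fri  …(38 more)…  2361: Sat/Fri  2362: Sun/Sat  2363: Mon/Sun ✓  2364: Tue/Tue  2365: Thu/Wed  2366: Fri/Thu  2367: Sat/Fri  2368: Sun/Sun  2369: Tue/Mon  2370: Wed/Tue  2371: Thu/Wed  2372: Fri/Fri  2373: Sun/Sat  2374: Mon/Sun ✓
Both conditions hold in: 2318, 2329, 2335, 2346, 2357, 2363, 2374 — 7.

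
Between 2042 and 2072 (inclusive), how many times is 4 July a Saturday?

Track 4 July's weekday year by year (advancing +1, or +2 across a Feb 29):
  2042: Fri  2043: Sat (+1) ✓  2044: Mon (+2)  2045: Tue (+1)  2046: Wed (+1)
  2047: Thu (+1)  2048: Sat (+2) ✓  2049: Sun (+1)  2050: Mon (+1)  2051: Tue (+1)
  2052: Thu (+2)  2053: Fri (+1)  2054: Sat (+1) ✓  2055: Sun (+1)  … (3 more years) …
  2059: Fri (+1)  2060: Sun (+2)  2061: Mon (+1)  2062: Tue (+1)  2063: Wed (+1)
  2064: Fri (+2)  2065: Sat (+1) ✓  2066: Sun (+1)  2067: Mon (+1)  2068: Wed (+2)
  2069: Thu (+1)  2070: Fri (+1)  2071: Sat (+1) ✓  2072: Mon (+2)
Saturday years: 2043, 2048, 2054, 2065, 2071 — 5 in total.

5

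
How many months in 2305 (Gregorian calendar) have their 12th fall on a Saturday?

1

Check the 12th of each month of 2305: Jan 12: Thu, Feb 12: Sun, Mar 12: Sun, Apr 12: Wed, May 12: Fri, Jun 12: Mon, Jul 12: Wed, Aug 12: Sat, Sep 12: Tue, Oct 12: Thu, Nov 12: Sun, Dec 12: Tue.
Saturday occurs in August — 1 month.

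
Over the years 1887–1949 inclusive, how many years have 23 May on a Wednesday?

Track 23 May's weekday year by year (advancing +1, or +2 across a Feb 29):
  1887: Mon  1888: Wed (+2) ✓  1889: Thu (+1)  1890: Fri (+1)  1891: Sat (+1)
  1892: Mon (+2)  1893: Tue (+1)  1894: Wed (+1) ✓  1895: Thu (+1)  1896: Sat (+2)
  1897: Sun (+1)  1898: Mon (+1)  1899: Tue (+1)  1900: Wed (+1) ✓  … (35 more years) …
  1936: Sat (+2)  1937: Sun (+1)  1938: Mon (+1)  1939: Tue (+1)  1940: Thu (+2)
  1941: Fri (+1)  1942: Sat (+1)  1943: Sun (+1)  1944: Tue (+2)  1945: Wed (+1) ✓
  1946: Thu (+1)  1947: Fri (+1)  1948: Sun (+2)  1949: Mon (+1)
Wednesday years: 1888, 1894, 1900, 1906, 1917, 1923, 1928, 1934, 1945 — 9 in total.

9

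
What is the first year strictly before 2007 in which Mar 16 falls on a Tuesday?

From one year to the next, a fixed date's weekday advances by 1, or by 2 when a Feb 29 lies between the two dates.
2007: March 16 is Friday.
2006: Thursday (−1)
2005: Wednesday (−1)
2004: Tuesday (−1)
Mar 16 falls on a Tuesday in 2004.

2004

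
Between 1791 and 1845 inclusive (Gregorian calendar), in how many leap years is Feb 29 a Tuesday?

Leap years in 1791–1845: 13 of them.
Feb 29 weekday advances by 5 (mod 7) from one leap year to the next four years later (or differs when a century non-leap intervenes).
Leap-day weekdays: 1792:Wed 1796:Mon 1804:Wed 1808:Mon 1812:Sat 1816:Thu 1820:Tue✓ 1824:Sun 1828:Fri 1832:Wed 1836:Mon 1840:Sat 1844:Thu
Tuesday: 1820 → 1.

1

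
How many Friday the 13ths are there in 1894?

2

Check the 13th of each month of 1894: Jan 13: Sat, Feb 13: Tue, Mar 13: Tue, Apr 13: Fri, May 13: Sun, Jun 13: Wed, Jul 13: Fri, Aug 13: Mon, Sep 13: Thu, Oct 13: Sat, Nov 13: Tue, Dec 13: Thu.
Friday occurs in April, July — 2 months.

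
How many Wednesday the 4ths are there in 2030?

Check the 4th of each month of 2030: Jan 4: Fri, Feb 4: Mon, Mar 4: Mon, Apr 4: Thu, May 4: Sat, Jun 4: Tue, Jul 4: Thu, Aug 4: Sun, Sep 4: Wed, Oct 4: Fri, Nov 4: Mon, Dec 4: Wed.
Wednesday occurs in September, December — 2 months.

2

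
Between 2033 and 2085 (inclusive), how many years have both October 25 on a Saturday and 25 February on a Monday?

Check each year's weekday for October 25 and 25 February:
  2033: Tue/Fri  2034: Wed/Sat  2035: Thu/Sun  2036: Sat/Mon ✓  2037: Sun/Wed  2038: Mon/Thu  2039: Tue/Fri  2040: Thu/Sat  2041: Fri/Mon  2042: Sat/Tue  2043: Sun/Wed  2044: Tue/Thu  2045: Wed/Sat  2046: Thu/Sun  …(25 more)…  2072: Tue/Thu  2073: Wed/Sat  2074: Thu/Sun  2075: Fri/Mon  2076: Sun/Tue  2077: Mon/Thu  2078: Tue/Fri  2079: Wed/Sat  2080: Fri/Sun  2081: Sat/Tue  2082: Sun/Wed  2083: Mon/Thu  2084: Wed/Fri  2085: Thu/Sun
Both conditions hold in: 2036, 2064 — 2.

2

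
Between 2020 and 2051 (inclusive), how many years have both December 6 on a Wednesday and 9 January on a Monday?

Check each year's weekday for December 6 and 9 January:
  2020: Sun/Thu  2021: Mon/Sat  2022: Tue/Sun  2023: Wed/Mon ✓  2024: Fri/Tue  2025: Sat/Thu  2026: Sun/Fri  2027: Mon/Sat  2028: Wed/Sun  2029: Thu/Tue  2030: Fri/Wed  2031: Sat/Thu  2032: Mon/Fri  2033: Tue/Sun  …(4 more)…  2038: Mon/Sat  2039: Tue/Sun  2040: Thu/Mon  2041: Fri/Wed  2042: Sat/Thu  2043: Sun/Fri  2044: Tue/Sat  2045: Wed/Mon ✓  2046: Thu/Tue  2047: Fri/Wed  2048: Sun/Thu  2049: Mon/Sat  2050: Tue/Sun  2051: Wed/Mon ✓
Both conditions hold in: 2023, 2034, 2045, 2051 — 4.

4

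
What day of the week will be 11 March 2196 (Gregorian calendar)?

January 1, 2196 is a Friday.
March 11 is day 71 of the year, i.e. 70 days after Jan 1.
70 mod 7 = 0, so advance 0 weekdays from Friday: Friday.

Friday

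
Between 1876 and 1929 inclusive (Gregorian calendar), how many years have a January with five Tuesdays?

January has 31 days; it has five Tuesdays when Tuesday falls among the first (month-length − 28) days — i.e. when January 1 is one of Tuesday/Monday/Sunday.
January 1 by year: 1876:Sat 1877:Mon✓ 1878:Tue✓ 1879:Wed 1880:Thu 1881:Sat 1882:Sun✓ 1883:Mon✓ 1884:Tue✓ 1885:Thu 1886:Fri 1887:Sat 1888:Sun✓ 1889:Tue✓ 1890:Wed …(24 more)… 1915:Fri 1916:Sat 1917:Mon✓ 1918:Tue✓ 1919:Wed 1920:Thu 1921:Sat 1922:Sun✓ 1923:Mon✓ 1924:Tue✓ 1925:Thu 1926:Fri 1927:Sat 1928:Sun✓ 1929:Tue✓
Years with five Tuesdays: 1877, 1878, 1882, 1883, 1884, 1888, 1889, 1893, 1894, 1895, 1899, 1900, 1901, 1905, 1906, 1907, 1911, 1912, 1917, 1918, 1922, 1923, 1924, 1928, 1929 → 25.

25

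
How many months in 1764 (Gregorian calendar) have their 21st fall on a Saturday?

3

Check the 21st of each month of 1764: Jan 21: Sat, Feb 21: Tue, Mar 21: Wed, Apr 21: Sat, May 21: Mon, Jun 21: Thu, Jul 21: Sat, Aug 21: Tue, Sep 21: Fri, Oct 21: Sun, Nov 21: Wed, Dec 21: Fri.
Saturday occurs in January, April, July — 3 months.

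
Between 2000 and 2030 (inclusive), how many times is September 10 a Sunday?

Track September 10's weekday year by year (advancing +1, or +2 across a Feb 29):
  2000: Sun ✓  2001: Mon (+1)  2002: Tue (+1)  2003: Wed (+1)  2004: Fri (+2)
  2005: Sat (+1)  2006: Sun (+1) ✓  2007: Mon (+1)  2008: Wed (+2)  2009: Thu (+1)
  2010: Fri (+1)  2011: Sat (+1)  2012: Mon (+2)  2013: Tue (+1)  … (3 more years) …
  2017: Sun (+1) ✓  2018: Mon (+1)  2019: Tue (+1)  2020: Thu (+2)  2021: Fri (+1)
  2022: Sat (+1)  2023: Sun (+1) ✓  2024: Tue (+2)  2025: Wed (+1)  2026: Thu (+1)
  2027: Fri (+1)  2028: Sun (+2) ✓  2029: Mon (+1)  2030: Tue (+1)
Sunday years: 2000, 2006, 2017, 2023, 2028 — 5 in total.

5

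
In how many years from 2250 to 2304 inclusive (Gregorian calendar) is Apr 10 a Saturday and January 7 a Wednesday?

2

Check each year's weekday for Apr 10 and January 7:
  2250: Wed/Mon  2251: Thu/Tue  2252: Sat/Wed ✓  2253: Sun/Fri  2254: Mon/Sat  2255: Tue/Sun  2256: Thu/Mon  2257: Fri/Wed  2258: Sat/Thu  2259: Sun/Fri  2260: Tue/Sat  2261: Wed/Mon  2262: Thu/Tue  2263: Fri/Wed  …(27 more)…  2291: Fri/Wed  2292: Sun/Thu  2293: Mon/Sat  2294: Tue/Sun  2295: Wed/Mon  2296: Fri/Tue  2297: Sat/Thu  2298: Sun/Fri  2299: Mon/Sat  2300: Tue/Sun  2301: Wed/Mon  2302: Thu/Tue  2303: Fri/Wed  2304: Sun/Thu
Both conditions hold in: 2252, 2280 — 2.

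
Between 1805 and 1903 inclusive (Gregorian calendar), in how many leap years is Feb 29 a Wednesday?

Leap years in 1805–1903: 23 of them.
Feb 29 weekday advances by 5 (mod 7) from one leap year to the next four years later (or differs when a century non-leap intervenes).
Leap-day weekdays: 1808:Mon 1812:Sat 1816:Thu 1820:Tue 1824:Sun 1828:Fri 1832:Wed✓ 1836:Mon 1840:Sat 1844:Thu 1848:Tue 1852:Sun 1856:Fri 1860:Wed✓ 1864:Mon 1868:Sat 1872:Thu 1876:Tue 1880:Sun 1884:Fri 1888:Wed✓ 1892:Mon 1896:Sat
Wednesday: 1832, 1860, 1888 → 3.

3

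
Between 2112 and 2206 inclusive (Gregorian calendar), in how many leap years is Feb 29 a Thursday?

Leap years in 2112–2206: 23 of them.
Feb 29 weekday advances by 5 (mod 7) from one leap year to the next four years later (or differs when a century non-leap intervenes).
Leap-day weekdays: 2112:Mon 2116:Sat 2120:Thu✓ 2124:Tue 2128:Sun 2132:Fri 2136:Wed 2140:Mon 2144:Sat 2148:Thu✓ 2152:Tue 2156:Sun 2160:Fri 2164:Wed 2168:Mon 2172:Sat 2176:Thu✓ 2180:Tue 2184:Sun 2188:Fri 2192:Wed 2196:Mon 2204:Wed
Thursday: 2120, 2148, 2176 → 3.

3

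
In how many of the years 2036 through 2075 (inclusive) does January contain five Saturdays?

17

January has 31 days; it has five Saturdays when Saturday falls among the first (month-length − 28) days — i.e. when January 1 is one of Saturday/Friday/Thursday.
January 1 by year: 2036:Tue 2037:Thu✓ 2038:Fri✓ 2039:Sat✓ 2040:Sun 2041:Tue 2042:Wed 2043:Thu✓ 2044:Fri✓ 2045:Sun 2046:Mon 2047:Tue 2048:Wed 2049:Fri✓ 2050:Sat✓ …(10 more)… 2061:Sat✓ 2062:Sun 2063:Mon 2064:Tue 2065:Thu✓ 2066:Fri✓ 2067:Sat✓ 2068:Sun 2069:Tue 2070:Wed 2071:Thu✓ 2072:Fri✓ 2073:Sun 2074:Mon 2075:Tue
Years with five Saturdays: 2037, 2038, 2039, 2043, 2044, 2049, 2050, 2054, 2055, 2056, 2060, 2061, 2065, 2066, 2067, 2071, 2072 → 17.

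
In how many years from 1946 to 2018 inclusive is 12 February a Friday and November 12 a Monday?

Check each year's weekday for 12 February and November 12:
  1946: Tue/Tue  1947: Wed/Wed  1948: Thu/Fri  1949: Sat/Sat  1950: Sun/Sun  1951: Mon/Mon  1952: Tue/Wed  1953: Thu/Thu  1954: Fri/Fri  1955: Sat/Sat  1956: Sun/Mon  1957: Tue/Tue  1958: Wed/Wed  1959: Thu/Thu  …(45 more)…  2005: Sat/Sat  2006: Sun/Sun  2007: Mon/Mon  2008: Tue/Wed  2009: Thu/Thu  2010: Fri/Fri  2011: Sat/Sat  2012: Sun/Mon  2013: Tue/Tue  2014: Wed/Wed  2015: Thu/Thu  2016: Fri/Sat  2017: Sun/Sun  2018: Mon/Mon
Both conditions hold in: no year — 0.

0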